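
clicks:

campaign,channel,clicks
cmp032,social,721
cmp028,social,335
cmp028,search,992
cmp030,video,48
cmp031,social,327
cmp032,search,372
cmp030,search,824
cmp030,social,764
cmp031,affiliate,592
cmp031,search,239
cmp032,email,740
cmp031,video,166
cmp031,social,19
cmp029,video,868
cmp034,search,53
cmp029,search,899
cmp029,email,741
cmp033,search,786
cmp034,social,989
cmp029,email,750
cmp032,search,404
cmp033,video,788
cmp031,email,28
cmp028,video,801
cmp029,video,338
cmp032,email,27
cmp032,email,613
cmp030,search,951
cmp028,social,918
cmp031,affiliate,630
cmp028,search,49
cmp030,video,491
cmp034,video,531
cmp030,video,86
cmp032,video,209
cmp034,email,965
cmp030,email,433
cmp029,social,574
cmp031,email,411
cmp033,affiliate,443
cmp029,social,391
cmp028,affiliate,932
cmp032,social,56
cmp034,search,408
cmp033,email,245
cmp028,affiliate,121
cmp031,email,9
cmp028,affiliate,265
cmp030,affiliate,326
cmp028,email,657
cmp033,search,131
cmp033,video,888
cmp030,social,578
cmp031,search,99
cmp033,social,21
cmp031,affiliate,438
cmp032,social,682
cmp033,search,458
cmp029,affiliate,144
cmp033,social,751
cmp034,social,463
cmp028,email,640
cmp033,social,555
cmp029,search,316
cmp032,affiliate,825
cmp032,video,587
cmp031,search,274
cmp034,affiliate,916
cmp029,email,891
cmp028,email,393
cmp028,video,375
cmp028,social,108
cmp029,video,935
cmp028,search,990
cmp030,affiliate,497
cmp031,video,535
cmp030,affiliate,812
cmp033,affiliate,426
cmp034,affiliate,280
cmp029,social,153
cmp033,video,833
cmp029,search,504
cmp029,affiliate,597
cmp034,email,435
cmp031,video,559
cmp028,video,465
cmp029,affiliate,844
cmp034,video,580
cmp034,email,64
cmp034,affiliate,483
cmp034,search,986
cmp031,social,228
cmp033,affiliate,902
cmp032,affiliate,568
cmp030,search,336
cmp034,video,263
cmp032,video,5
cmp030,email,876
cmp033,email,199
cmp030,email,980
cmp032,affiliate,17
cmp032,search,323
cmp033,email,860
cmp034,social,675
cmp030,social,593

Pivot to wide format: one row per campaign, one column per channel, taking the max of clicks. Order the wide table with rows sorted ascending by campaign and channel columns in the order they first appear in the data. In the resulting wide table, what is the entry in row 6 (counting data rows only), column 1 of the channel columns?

751

With rows sorted ascending by campaign, row 6 is campaign=cmp033. channel columns in first-appearance order: social, search, video, affiliate, email; column 1 is social.
Long rows with campaign=cmp033, channel=social: max(21, 751, 555) = 751.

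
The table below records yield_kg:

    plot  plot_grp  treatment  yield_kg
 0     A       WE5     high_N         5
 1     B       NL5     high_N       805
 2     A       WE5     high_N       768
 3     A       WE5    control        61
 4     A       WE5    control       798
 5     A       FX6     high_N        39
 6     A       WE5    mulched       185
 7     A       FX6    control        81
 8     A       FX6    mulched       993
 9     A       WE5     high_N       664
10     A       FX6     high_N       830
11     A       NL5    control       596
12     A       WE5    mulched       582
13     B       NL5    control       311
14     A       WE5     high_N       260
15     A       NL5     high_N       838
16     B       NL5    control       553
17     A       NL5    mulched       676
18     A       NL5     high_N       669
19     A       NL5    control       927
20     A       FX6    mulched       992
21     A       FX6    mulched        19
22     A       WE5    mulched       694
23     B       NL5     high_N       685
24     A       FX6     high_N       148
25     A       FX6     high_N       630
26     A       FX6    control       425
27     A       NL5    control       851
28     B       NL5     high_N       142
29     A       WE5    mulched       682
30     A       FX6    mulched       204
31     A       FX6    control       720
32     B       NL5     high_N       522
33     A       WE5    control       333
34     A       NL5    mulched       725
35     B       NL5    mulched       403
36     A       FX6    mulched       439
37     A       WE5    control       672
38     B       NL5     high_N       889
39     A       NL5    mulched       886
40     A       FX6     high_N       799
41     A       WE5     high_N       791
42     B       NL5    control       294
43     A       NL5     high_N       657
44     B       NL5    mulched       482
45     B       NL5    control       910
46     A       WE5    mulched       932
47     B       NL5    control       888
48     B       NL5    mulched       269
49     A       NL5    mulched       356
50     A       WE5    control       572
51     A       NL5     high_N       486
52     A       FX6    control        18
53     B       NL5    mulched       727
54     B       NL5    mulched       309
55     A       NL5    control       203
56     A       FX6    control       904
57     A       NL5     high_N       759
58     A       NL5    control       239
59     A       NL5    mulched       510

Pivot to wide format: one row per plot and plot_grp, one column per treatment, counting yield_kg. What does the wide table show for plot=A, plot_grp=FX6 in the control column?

5

Rows with plot=A, plot_grp=FX6 and treatment=control: yield_kg values are 81, 425, 720, 18, 904.
5 rows match — count = 5.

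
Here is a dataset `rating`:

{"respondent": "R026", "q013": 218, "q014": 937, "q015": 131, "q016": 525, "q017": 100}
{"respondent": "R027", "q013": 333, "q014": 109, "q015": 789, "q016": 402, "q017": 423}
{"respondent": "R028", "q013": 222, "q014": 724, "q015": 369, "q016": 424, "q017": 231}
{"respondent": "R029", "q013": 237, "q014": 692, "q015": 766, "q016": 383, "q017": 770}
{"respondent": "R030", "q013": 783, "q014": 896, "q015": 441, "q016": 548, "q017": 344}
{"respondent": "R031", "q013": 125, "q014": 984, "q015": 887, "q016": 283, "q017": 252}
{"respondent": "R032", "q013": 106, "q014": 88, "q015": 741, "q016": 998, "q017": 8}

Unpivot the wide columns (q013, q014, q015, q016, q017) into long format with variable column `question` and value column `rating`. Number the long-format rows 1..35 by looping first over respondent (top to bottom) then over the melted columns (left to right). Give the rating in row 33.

741

35 rows total (7 × 5). Row 33: index ⌊(33-1)/5⌋ = 6 into respondent → R032; (33-1) mod 5 = 2 into the melted columns → q015.
So row 33 is (R032, q015, 741); rating = 741.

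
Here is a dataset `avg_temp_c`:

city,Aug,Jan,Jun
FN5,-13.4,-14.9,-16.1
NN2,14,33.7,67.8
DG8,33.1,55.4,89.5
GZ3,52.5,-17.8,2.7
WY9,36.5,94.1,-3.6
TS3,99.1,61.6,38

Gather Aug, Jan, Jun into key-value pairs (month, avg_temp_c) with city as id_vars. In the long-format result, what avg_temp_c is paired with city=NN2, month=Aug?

Unpivoting turns each (city, wide-column) pair into one long row.
The wide cell at row NN2, column Aug holds 14, so the long row (NN2, Aug) has avg_temp_c=14.

14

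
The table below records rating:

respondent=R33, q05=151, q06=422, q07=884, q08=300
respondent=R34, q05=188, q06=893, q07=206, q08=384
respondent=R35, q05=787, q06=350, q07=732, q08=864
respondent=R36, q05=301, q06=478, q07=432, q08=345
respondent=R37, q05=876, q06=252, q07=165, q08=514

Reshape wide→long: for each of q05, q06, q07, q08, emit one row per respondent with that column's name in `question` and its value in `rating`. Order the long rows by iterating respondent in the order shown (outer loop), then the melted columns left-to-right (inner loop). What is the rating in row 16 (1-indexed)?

345

20 rows total (5 × 4). Row 16: index ⌊(16-1)/4⌋ = 3 into respondent → R36; (16-1) mod 4 = 3 into the melted columns → q08.
So row 16 is (R36, q08, 345); rating = 345.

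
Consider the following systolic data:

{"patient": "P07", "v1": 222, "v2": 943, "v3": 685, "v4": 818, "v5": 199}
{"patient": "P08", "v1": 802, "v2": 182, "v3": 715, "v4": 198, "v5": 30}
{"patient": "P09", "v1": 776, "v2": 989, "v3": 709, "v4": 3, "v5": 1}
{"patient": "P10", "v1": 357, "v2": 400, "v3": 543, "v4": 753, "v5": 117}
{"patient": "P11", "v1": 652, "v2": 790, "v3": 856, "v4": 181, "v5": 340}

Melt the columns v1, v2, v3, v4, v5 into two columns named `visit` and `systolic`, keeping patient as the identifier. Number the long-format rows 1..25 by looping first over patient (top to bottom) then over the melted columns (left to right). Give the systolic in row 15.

25 rows total (5 × 5). Row 15: index ⌊(15-1)/5⌋ = 2 into patient → P09; (15-1) mod 5 = 4 into the melted columns → v5.
So row 15 is (P09, v5, 1); systolic = 1.

1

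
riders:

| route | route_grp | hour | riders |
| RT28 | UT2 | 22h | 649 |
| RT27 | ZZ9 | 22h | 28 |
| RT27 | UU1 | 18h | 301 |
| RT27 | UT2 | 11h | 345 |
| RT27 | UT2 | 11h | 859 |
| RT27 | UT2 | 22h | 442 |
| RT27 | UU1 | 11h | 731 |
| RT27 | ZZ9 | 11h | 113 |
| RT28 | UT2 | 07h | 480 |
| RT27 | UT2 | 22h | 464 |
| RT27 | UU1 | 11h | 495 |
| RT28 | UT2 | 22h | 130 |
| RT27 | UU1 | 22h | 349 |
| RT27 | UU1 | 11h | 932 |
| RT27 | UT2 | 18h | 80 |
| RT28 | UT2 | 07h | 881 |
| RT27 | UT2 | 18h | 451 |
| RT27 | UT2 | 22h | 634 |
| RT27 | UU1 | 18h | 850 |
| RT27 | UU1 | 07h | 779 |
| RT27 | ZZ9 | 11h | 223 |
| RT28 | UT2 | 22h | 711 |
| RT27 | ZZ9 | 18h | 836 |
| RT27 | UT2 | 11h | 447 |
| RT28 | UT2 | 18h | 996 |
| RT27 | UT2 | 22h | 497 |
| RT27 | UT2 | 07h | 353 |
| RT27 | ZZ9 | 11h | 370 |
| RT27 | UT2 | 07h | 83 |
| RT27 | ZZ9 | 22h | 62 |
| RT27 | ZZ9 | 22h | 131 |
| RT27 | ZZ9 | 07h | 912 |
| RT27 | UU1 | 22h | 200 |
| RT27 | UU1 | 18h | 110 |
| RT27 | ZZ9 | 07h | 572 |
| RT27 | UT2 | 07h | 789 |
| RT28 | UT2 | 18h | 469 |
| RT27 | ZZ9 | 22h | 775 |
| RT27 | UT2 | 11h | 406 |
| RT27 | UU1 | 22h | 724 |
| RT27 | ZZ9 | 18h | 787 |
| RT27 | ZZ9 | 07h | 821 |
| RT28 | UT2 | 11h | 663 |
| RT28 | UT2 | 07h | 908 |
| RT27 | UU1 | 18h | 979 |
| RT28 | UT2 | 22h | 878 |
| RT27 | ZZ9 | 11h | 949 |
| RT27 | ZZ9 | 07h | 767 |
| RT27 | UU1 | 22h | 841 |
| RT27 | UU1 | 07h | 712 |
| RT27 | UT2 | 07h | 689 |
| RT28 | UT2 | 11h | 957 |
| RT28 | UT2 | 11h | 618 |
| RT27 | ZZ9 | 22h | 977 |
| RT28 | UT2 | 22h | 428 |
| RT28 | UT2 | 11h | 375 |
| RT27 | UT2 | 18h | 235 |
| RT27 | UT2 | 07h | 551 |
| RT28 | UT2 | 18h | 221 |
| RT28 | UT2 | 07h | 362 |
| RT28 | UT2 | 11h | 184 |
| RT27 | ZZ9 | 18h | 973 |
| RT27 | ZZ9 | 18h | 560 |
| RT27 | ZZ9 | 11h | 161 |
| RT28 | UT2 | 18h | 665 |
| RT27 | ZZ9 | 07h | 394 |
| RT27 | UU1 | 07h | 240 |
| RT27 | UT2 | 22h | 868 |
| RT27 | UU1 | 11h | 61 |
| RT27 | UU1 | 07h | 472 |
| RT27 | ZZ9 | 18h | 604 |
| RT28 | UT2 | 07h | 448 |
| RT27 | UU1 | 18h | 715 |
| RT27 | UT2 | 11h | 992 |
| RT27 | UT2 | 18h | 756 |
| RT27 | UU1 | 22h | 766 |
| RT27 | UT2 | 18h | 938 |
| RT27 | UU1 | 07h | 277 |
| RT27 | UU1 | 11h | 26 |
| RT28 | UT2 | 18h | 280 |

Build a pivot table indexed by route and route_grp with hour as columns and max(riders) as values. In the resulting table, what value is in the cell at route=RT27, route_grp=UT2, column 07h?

789

Rows with route=RT27, route_grp=UT2 and hour=07h: riders values are 353, 83, 789, 689, 551.
max(353, 83, 789, 689, 551) = 789.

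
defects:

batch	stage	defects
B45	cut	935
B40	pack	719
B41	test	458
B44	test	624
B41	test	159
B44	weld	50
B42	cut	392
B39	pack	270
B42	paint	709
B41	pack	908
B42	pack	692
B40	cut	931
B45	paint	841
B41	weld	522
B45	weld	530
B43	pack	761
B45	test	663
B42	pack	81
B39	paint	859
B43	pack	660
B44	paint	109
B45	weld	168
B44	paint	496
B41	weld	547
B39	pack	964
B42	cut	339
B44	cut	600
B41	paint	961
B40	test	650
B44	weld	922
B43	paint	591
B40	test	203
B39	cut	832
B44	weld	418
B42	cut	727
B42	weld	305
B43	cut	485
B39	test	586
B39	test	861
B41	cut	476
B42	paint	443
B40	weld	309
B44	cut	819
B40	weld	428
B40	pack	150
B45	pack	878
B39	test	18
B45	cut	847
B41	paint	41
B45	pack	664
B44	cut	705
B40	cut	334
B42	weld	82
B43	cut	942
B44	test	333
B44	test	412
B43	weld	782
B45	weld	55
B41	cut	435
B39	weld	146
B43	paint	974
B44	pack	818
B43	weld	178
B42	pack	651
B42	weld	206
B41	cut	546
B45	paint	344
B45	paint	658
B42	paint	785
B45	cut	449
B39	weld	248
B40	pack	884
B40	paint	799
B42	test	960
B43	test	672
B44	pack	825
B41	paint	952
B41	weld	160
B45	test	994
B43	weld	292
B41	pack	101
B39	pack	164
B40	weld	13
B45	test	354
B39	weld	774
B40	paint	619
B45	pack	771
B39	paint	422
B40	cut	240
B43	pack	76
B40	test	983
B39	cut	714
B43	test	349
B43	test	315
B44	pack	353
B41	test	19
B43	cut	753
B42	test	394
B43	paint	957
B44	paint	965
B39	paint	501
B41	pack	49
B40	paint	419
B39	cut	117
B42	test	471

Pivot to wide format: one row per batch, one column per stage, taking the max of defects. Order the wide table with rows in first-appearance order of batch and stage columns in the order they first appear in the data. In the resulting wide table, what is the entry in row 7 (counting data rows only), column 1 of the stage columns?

942

With rows in first-appearance order of batch, row 7 is batch=B43. stage columns in first-appearance order: cut, pack, test, weld, paint; column 1 is cut.
Long rows with batch=B43, stage=cut: max(485, 942, 753) = 942.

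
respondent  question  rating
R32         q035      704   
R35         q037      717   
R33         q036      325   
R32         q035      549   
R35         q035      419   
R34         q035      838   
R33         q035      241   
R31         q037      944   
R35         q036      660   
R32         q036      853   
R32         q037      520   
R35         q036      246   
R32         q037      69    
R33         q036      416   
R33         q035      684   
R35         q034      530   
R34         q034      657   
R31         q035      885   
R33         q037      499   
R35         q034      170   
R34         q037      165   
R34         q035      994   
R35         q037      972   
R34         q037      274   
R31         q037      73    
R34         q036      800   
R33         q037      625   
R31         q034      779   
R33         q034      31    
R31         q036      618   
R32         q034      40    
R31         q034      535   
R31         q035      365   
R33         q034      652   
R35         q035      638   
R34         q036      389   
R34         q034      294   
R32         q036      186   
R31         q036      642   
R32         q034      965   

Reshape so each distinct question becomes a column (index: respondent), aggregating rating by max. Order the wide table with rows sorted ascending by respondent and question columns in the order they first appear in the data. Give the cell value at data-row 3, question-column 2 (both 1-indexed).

625

With rows sorted ascending by respondent, row 3 is respondent=R33. question columns in first-appearance order: q035, q037, q036, q034; column 2 is q037.
Long rows with respondent=R33, question=q037: max(499, 625) = 625.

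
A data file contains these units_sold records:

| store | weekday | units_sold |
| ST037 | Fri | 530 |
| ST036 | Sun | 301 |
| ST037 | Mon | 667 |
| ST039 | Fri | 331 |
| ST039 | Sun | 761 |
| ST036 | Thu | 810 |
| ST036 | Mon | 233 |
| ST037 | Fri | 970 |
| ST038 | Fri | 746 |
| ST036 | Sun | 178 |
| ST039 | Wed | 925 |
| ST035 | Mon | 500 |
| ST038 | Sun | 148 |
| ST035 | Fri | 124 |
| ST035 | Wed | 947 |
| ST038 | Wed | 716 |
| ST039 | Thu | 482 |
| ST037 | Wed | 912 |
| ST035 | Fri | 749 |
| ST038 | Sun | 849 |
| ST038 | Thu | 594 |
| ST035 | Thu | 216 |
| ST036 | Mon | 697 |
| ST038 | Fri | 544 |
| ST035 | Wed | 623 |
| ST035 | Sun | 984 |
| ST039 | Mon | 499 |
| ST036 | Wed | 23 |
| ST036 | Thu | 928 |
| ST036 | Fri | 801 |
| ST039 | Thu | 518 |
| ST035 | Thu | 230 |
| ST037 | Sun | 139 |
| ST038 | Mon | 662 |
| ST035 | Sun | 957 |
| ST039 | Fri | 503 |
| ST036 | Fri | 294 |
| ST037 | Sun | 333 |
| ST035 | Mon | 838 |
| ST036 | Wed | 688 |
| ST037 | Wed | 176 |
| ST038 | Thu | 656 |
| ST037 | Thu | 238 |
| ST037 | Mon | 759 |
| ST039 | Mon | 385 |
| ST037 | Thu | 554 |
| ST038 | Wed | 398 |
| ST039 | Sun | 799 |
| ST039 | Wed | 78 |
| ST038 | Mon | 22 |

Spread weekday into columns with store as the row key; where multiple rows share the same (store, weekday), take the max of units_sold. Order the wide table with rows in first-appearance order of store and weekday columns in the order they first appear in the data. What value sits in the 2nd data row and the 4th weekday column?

928

With rows in first-appearance order of store, row 2 is store=ST036. weekday columns in first-appearance order: Fri, Sun, Mon, Thu, Wed; column 4 is Thu.
Long rows with store=ST036, weekday=Thu: max(810, 928) = 928.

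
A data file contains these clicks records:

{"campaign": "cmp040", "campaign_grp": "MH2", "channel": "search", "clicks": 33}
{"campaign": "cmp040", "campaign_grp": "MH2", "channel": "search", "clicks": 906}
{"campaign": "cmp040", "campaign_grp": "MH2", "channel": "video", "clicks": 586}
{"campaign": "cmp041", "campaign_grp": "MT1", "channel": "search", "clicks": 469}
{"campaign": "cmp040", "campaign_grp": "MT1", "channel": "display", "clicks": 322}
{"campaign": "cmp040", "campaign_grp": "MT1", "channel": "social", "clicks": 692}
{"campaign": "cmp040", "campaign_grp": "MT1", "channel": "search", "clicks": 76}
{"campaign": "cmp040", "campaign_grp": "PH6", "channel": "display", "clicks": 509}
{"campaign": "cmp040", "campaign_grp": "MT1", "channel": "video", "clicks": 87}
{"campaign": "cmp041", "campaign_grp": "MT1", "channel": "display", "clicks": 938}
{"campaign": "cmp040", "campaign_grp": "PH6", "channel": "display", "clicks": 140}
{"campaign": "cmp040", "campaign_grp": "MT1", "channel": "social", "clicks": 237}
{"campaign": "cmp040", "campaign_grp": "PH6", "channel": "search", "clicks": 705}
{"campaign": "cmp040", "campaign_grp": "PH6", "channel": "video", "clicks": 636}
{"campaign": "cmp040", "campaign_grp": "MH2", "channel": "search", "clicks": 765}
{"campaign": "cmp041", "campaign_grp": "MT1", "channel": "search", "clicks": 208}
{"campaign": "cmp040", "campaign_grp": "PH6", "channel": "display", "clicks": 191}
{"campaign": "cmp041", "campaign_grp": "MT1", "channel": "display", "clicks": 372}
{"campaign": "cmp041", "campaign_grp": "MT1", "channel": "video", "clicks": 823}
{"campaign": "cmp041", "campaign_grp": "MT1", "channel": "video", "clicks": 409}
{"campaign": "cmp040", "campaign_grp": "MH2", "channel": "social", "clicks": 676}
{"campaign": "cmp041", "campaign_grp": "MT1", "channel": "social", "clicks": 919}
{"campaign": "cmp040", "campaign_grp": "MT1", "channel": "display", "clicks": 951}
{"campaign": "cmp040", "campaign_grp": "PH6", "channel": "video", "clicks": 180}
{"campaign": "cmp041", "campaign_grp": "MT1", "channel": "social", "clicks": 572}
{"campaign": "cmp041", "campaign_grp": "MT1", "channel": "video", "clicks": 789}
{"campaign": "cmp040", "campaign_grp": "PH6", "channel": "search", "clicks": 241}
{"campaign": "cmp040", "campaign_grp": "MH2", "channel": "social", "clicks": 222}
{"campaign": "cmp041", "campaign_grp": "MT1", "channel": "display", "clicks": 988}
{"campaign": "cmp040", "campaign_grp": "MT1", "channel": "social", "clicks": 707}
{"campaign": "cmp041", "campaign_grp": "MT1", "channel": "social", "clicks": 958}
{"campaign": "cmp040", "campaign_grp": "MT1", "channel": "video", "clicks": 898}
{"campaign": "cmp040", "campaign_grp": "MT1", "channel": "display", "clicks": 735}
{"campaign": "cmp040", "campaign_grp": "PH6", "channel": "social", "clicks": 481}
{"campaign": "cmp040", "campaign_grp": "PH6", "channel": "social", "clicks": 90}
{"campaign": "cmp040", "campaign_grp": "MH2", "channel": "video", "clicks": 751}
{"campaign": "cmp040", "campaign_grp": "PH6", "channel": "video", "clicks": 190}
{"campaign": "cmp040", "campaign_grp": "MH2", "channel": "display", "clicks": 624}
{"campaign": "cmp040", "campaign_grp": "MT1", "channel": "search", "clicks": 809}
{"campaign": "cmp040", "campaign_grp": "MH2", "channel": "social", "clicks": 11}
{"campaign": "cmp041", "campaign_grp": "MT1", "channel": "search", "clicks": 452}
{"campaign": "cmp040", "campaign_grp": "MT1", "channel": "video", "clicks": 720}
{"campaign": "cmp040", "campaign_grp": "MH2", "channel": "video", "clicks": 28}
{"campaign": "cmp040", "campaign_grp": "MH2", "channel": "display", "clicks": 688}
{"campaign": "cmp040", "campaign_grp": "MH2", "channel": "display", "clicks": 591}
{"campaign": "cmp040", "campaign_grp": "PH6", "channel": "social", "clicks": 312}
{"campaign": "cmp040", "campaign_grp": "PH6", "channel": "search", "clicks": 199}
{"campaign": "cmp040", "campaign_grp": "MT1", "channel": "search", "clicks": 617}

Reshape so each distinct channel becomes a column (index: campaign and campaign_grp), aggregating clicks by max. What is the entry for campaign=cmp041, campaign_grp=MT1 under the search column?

469

Rows with campaign=cmp041, campaign_grp=MT1 and channel=search: clicks values are 469, 208, 452.
max(469, 208, 452) = 469.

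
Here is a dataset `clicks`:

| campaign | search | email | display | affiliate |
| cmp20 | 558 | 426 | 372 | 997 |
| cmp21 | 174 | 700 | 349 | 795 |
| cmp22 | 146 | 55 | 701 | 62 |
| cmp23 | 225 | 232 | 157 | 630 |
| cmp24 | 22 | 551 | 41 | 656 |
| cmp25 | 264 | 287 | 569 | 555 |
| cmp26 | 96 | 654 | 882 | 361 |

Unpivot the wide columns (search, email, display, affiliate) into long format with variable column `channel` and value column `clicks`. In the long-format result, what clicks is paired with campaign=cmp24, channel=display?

41

Unpivoting turns each (campaign, wide-column) pair into one long row.
The wide cell at row cmp24, column display holds 41, so the long row (cmp24, display) has clicks=41.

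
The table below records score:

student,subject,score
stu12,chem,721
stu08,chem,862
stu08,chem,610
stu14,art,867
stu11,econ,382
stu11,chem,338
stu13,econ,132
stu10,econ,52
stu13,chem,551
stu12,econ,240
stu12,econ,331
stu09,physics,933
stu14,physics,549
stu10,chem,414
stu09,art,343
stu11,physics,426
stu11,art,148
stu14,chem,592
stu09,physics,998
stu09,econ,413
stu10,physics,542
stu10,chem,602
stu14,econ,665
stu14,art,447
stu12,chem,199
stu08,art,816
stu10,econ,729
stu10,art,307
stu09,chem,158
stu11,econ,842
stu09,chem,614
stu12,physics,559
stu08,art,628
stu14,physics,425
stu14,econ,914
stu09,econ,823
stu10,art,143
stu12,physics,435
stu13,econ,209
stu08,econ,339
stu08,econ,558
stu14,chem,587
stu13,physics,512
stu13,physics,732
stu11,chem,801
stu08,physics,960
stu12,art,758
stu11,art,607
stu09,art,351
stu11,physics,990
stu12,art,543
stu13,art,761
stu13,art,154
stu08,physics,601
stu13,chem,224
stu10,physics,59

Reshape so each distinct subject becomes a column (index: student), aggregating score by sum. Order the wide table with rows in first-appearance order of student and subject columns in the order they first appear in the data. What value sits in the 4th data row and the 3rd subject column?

With rows in first-appearance order of student, row 4 is student=stu11. subject columns in first-appearance order: chem, art, econ, physics; column 3 is econ.
Long rows with student=stu11, subject=econ: 382 + 842 = 1224.

1224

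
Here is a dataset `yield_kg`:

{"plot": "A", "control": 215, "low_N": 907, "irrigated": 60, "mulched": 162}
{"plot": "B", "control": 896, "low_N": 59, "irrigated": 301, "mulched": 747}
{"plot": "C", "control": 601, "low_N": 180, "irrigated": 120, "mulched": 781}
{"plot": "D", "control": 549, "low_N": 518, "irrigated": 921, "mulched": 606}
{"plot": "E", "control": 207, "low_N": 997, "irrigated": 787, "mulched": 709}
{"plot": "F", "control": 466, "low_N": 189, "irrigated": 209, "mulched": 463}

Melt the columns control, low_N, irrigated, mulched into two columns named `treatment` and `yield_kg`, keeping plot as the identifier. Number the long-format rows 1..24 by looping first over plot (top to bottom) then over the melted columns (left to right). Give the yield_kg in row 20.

709

24 rows total (6 × 4). Row 20: index ⌊(20-1)/4⌋ = 4 into plot → E; (20-1) mod 4 = 3 into the melted columns → mulched.
So row 20 is (E, mulched, 709); yield_kg = 709.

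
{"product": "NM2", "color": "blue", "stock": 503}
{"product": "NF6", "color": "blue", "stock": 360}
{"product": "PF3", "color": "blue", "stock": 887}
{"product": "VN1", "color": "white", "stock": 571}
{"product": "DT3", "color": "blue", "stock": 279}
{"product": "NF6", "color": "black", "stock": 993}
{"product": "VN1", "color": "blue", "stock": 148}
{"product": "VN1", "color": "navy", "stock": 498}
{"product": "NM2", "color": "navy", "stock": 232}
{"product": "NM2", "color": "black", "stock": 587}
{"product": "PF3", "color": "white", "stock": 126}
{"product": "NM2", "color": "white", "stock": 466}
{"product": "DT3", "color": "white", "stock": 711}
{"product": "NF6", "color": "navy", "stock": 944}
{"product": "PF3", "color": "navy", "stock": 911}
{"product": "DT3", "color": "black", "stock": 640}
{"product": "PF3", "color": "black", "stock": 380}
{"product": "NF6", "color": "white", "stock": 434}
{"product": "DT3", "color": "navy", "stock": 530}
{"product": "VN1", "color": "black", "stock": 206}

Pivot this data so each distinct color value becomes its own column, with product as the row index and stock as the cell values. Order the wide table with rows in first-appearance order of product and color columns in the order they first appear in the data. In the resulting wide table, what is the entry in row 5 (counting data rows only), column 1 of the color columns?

279

With rows in first-appearance order of product, row 5 is product=DT3. color columns in first-appearance order: blue, white, black, navy; column 1 is blue.
Long rows with product=DT3, color=blue: stock = 279.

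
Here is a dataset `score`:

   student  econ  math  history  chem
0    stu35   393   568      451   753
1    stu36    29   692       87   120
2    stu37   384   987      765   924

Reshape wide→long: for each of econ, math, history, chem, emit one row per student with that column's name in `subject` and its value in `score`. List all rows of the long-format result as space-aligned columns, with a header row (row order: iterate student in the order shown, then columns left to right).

Each (student, column) pair becomes one row: 3 × 4 = 12 rows.
For example, (stu35, econ) → score=393.

student  subject  score
stu35    econ     393  
stu35    math     568  
stu35    history  451  
stu35    chem     753  
stu36    econ     29   
stu36    math     692  
stu36    history  87   
stu36    chem     120  
stu37    econ     384  
stu37    math     987  
stu37    history  765  
stu37    chem     924  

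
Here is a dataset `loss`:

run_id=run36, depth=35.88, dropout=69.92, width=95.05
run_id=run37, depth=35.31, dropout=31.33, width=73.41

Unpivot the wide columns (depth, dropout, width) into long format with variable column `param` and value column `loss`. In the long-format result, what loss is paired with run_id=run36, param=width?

95.05

Unpivoting turns each (run_id, wide-column) pair into one long row.
The wide cell at row run36, column width holds 95.05, so the long row (run36, width) has loss=95.05.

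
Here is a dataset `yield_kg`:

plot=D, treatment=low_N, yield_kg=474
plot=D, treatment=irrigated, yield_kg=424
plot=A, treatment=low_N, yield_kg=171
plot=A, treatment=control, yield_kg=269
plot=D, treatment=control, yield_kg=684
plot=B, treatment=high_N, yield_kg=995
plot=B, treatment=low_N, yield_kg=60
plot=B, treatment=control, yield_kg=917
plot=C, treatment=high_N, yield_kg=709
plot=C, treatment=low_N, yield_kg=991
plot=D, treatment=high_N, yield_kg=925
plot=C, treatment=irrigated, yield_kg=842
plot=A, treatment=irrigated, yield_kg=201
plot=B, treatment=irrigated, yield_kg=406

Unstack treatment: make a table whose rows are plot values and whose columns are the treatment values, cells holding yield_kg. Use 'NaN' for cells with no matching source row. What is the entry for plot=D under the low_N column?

474

The long row with plot=D, treatment=low_N has yield_kg=474.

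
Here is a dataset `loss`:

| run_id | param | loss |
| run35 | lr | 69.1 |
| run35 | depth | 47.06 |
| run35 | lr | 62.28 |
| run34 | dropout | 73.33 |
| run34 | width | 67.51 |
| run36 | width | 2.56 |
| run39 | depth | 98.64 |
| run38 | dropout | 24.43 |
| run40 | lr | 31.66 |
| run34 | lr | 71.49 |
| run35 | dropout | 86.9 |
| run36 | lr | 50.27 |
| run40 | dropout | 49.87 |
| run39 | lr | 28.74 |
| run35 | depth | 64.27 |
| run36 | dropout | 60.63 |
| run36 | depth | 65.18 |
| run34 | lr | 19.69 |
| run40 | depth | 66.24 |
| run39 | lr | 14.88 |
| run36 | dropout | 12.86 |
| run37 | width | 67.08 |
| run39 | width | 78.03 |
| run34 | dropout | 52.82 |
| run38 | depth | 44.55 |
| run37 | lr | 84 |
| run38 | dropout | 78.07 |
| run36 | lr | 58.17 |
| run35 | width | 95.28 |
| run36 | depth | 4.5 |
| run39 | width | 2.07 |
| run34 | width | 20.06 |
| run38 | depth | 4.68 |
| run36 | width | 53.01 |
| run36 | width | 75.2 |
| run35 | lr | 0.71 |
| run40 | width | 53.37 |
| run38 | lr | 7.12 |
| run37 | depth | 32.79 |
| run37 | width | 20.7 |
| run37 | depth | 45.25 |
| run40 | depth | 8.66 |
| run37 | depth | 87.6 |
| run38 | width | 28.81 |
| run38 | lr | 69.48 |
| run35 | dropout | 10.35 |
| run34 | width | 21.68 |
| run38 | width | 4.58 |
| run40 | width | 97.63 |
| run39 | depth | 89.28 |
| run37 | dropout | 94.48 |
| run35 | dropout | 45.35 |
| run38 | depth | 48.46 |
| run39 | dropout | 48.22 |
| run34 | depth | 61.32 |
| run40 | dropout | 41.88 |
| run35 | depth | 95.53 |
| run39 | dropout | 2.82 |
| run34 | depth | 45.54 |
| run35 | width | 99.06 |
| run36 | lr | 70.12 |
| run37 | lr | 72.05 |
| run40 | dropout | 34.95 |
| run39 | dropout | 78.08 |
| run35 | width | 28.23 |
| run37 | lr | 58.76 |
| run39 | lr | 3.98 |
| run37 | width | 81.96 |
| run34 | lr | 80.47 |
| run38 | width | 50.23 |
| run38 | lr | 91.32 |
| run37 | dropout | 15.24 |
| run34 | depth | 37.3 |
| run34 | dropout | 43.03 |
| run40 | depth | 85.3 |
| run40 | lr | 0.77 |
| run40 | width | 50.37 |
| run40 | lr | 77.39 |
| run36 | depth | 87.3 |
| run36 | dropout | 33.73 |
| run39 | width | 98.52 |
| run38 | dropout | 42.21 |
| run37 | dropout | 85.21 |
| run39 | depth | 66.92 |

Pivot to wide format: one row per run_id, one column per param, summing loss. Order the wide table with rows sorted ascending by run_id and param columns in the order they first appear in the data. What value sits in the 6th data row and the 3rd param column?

129.12

With rows sorted ascending by run_id, row 6 is run_id=run39. param columns in first-appearance order: lr, depth, dropout, width; column 3 is dropout.
Long rows with run_id=run39, param=dropout: 48.22 + 2.82 + 78.08 = 129.12.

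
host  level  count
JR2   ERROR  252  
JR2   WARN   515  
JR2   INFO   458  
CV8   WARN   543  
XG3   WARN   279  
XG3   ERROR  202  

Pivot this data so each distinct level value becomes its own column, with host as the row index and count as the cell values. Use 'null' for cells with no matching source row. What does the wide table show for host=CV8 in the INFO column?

No long-format row has host=CV8 and level=INFO, so the cell is null.

null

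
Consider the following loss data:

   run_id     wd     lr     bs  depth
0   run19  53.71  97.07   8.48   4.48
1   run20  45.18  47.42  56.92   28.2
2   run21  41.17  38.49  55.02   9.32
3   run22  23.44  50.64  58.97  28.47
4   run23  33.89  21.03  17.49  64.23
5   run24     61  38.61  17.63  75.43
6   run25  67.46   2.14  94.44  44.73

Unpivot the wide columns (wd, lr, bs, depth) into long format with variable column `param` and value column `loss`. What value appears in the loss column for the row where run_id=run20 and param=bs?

56.92

Unpivoting turns each (run_id, wide-column) pair into one long row.
The wide cell at row run20, column bs holds 56.92, so the long row (run20, bs) has loss=56.92.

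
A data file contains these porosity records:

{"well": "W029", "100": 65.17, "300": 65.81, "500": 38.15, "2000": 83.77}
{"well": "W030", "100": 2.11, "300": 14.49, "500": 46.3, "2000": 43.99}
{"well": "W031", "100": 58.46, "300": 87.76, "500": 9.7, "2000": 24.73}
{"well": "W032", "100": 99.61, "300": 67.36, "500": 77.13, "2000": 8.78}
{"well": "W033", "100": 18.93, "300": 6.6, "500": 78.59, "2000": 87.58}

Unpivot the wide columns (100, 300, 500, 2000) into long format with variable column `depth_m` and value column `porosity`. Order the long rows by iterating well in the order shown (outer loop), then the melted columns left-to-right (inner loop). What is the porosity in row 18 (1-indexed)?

20 rows total (5 × 4). Row 18: index ⌊(18-1)/4⌋ = 4 into well → W033; (18-1) mod 4 = 1 into the melted columns → 300.
So row 18 is (W033, 300, 6.6); porosity = 6.6.

6.6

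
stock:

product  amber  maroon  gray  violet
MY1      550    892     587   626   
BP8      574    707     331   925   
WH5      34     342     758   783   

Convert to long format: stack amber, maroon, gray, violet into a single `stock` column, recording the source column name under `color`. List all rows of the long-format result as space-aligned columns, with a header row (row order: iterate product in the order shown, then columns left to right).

product  color   stock
MY1      amber   550  
MY1      maroon  892  
MY1      gray    587  
MY1      violet  626  
BP8      amber   574  
BP8      maroon  707  
BP8      gray    331  
BP8      violet  925  
WH5      amber   34   
WH5      maroon  342  
WH5      gray    758  
WH5      violet  783  

Each (product, column) pair becomes one row: 3 × 4 = 12 rows.
For example, (MY1, amber) → stock=550.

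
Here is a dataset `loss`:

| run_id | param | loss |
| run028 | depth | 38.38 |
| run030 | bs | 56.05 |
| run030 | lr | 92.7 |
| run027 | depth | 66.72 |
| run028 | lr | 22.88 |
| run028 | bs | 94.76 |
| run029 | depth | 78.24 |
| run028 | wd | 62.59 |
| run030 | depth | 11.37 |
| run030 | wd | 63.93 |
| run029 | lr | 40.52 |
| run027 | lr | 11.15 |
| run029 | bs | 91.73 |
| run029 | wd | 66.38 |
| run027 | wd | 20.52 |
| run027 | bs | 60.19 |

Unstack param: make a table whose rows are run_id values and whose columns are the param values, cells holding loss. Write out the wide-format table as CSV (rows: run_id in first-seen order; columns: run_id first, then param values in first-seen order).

Columns: run_id plus the 4 distinct param values (depth, bs, lr, wd).
For example, row run028 column depth takes loss=38.38 from the long row (run028, depth).

run_id,depth,bs,lr,wd
run028,38.38,94.76,22.88,62.59
run030,11.37,56.05,92.7,63.93
run027,66.72,60.19,11.15,20.52
run029,78.24,91.73,40.52,66.38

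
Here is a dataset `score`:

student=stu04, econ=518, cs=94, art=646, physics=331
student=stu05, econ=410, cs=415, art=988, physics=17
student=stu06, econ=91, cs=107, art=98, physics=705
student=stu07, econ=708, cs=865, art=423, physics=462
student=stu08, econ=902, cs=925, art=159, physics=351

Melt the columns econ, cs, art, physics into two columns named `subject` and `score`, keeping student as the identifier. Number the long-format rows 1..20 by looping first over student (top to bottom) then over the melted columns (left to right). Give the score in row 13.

708

20 rows total (5 × 4). Row 13: index ⌊(13-1)/4⌋ = 3 into student → stu07; (13-1) mod 4 = 0 into the melted columns → econ.
So row 13 is (stu07, econ, 708); score = 708.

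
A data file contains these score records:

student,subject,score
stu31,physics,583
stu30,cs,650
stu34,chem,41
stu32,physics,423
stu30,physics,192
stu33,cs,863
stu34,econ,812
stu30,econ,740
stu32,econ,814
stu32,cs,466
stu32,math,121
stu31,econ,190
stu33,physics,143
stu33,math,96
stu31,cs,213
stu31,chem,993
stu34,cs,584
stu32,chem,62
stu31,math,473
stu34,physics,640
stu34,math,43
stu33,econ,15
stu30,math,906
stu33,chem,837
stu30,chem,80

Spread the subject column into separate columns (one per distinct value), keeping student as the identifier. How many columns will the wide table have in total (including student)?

6

1 column for student plus 5 distinct subject values → 6 columns.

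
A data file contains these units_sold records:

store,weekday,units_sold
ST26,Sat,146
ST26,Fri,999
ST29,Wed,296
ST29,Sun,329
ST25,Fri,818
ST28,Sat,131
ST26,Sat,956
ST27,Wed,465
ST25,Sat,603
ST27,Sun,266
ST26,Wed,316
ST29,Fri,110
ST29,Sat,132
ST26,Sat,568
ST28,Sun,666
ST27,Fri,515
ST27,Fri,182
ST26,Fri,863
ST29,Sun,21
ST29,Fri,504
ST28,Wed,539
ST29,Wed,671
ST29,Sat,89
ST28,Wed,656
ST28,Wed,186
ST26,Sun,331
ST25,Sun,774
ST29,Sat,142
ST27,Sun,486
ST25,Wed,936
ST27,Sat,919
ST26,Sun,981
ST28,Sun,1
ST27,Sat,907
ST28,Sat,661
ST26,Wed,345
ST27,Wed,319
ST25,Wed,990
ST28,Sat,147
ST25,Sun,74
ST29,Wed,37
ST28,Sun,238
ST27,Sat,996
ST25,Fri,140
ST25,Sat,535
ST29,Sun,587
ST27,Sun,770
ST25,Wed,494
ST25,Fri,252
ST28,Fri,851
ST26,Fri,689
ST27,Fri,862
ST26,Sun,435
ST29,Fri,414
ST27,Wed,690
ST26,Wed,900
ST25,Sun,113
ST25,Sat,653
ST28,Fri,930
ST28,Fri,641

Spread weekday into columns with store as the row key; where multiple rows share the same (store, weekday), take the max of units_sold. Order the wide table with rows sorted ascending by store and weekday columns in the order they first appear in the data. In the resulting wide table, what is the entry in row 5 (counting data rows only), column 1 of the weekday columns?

142

With rows sorted ascending by store, row 5 is store=ST29. weekday columns in first-appearance order: Sat, Fri, Wed, Sun; column 1 is Sat.
Long rows with store=ST29, weekday=Sat: max(132, 89, 142) = 142.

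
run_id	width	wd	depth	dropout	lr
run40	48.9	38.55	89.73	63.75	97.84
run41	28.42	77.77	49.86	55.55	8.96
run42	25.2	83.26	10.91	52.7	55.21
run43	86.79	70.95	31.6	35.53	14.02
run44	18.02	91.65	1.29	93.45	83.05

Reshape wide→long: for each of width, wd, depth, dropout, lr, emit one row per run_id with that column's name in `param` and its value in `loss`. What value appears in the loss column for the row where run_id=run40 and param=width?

48.9

Unpivoting turns each (run_id, wide-column) pair into one long row.
The wide cell at row run40, column width holds 48.9, so the long row (run40, width) has loss=48.9.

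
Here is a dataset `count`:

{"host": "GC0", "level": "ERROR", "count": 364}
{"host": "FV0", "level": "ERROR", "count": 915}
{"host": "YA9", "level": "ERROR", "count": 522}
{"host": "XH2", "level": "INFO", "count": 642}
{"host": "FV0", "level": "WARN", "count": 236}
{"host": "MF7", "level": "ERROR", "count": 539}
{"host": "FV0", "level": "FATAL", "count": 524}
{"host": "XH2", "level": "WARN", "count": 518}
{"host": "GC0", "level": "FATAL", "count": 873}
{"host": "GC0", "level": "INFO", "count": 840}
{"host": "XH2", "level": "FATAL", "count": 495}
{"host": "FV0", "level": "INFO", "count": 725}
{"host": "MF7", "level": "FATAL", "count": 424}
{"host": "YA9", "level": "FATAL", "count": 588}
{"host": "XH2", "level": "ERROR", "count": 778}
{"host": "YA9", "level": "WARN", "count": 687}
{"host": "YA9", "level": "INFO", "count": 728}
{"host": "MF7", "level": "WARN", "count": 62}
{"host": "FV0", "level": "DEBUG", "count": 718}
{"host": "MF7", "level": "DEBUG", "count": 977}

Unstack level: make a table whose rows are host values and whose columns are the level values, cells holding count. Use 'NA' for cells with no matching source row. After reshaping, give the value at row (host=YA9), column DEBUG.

NA

No long-format row has host=YA9 and level=DEBUG, so the cell is NA.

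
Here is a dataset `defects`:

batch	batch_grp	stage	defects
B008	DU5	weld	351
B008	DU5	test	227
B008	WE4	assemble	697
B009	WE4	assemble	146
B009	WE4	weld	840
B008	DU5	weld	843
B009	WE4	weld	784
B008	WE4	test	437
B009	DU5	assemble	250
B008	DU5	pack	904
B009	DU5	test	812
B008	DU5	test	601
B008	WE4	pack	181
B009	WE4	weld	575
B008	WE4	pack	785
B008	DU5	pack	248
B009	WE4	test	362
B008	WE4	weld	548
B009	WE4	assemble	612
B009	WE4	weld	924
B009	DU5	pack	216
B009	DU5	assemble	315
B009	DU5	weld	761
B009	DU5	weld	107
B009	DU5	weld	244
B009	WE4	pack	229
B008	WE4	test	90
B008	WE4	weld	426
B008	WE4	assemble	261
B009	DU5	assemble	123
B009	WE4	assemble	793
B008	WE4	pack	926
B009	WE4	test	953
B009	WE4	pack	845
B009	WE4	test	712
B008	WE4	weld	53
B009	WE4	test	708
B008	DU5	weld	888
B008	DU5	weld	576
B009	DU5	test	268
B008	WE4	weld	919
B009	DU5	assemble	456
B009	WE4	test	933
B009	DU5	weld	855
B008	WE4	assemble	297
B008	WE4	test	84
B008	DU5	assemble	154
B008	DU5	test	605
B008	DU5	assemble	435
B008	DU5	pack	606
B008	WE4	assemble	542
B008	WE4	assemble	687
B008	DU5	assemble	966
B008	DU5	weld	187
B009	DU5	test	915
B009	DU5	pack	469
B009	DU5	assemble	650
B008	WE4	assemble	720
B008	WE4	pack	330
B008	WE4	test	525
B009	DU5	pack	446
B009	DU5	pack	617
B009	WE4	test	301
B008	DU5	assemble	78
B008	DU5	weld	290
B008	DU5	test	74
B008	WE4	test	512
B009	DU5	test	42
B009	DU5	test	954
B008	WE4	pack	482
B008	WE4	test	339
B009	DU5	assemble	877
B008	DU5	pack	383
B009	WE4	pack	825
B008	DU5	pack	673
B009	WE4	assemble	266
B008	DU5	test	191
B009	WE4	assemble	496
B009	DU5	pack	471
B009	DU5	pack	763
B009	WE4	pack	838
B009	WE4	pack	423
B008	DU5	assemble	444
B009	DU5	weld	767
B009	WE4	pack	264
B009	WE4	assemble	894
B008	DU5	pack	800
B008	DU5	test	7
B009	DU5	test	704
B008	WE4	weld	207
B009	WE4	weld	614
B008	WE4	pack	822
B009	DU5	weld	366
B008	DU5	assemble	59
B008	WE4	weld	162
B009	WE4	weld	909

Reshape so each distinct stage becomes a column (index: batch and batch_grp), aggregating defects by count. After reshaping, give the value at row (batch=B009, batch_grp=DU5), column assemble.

Rows with batch=B009, batch_grp=DU5 and stage=assemble: defects values are 250, 315, 123, 456, 650, 877.
6 rows match — count = 6.

6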